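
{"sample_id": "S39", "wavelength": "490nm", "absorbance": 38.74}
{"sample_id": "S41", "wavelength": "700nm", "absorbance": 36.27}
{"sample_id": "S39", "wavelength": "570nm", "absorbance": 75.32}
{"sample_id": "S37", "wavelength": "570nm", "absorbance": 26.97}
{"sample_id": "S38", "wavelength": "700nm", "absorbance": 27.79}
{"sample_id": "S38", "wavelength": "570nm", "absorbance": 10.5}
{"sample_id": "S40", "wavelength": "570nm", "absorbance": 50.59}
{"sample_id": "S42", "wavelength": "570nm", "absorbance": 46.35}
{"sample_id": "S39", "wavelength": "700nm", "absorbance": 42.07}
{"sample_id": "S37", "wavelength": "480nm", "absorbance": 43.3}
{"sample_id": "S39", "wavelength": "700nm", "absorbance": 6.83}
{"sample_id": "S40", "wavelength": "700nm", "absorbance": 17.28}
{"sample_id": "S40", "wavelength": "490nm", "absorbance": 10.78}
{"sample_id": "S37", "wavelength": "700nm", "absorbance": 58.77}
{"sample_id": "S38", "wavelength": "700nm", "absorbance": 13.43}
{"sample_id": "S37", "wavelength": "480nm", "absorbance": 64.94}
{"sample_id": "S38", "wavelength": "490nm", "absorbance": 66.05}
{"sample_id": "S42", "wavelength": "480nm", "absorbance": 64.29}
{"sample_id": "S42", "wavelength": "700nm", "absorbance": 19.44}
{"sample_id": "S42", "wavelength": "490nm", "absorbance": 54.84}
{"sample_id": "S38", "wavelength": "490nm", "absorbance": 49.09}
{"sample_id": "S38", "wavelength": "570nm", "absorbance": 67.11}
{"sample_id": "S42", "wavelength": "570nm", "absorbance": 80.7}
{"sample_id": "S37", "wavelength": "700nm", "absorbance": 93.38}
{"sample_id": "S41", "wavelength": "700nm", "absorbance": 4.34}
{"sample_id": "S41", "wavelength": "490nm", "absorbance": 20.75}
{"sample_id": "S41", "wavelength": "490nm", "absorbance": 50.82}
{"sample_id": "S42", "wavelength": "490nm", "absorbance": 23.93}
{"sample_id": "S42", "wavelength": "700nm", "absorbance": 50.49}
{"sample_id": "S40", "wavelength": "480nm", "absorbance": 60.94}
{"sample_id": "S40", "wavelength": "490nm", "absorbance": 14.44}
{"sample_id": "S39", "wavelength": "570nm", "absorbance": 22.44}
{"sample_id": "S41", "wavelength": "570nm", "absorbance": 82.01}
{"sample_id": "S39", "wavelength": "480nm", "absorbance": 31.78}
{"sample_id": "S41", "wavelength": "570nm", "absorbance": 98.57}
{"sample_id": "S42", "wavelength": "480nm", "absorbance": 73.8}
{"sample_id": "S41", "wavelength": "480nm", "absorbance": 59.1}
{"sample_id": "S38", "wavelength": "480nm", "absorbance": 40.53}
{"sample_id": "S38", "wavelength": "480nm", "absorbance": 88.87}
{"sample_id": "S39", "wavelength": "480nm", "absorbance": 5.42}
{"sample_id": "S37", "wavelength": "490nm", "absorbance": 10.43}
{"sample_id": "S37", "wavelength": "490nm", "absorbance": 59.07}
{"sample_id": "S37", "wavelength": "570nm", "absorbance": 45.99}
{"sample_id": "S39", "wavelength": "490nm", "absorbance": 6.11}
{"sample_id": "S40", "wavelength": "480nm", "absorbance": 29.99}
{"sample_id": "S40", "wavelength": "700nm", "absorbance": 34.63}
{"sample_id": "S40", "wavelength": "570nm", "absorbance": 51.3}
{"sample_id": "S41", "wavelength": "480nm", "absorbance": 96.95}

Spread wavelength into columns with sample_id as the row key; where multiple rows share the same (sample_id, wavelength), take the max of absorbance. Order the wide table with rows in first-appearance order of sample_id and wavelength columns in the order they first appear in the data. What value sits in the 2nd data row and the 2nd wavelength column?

With rows in first-appearance order of sample_id, row 2 is sample_id=S41. wavelength columns in first-appearance order: 490nm, 700nm, 570nm, 480nm; column 2 is 700nm.
Long rows with sample_id=S41, wavelength=700nm: max(36.27, 4.34) = 36.27.

36.27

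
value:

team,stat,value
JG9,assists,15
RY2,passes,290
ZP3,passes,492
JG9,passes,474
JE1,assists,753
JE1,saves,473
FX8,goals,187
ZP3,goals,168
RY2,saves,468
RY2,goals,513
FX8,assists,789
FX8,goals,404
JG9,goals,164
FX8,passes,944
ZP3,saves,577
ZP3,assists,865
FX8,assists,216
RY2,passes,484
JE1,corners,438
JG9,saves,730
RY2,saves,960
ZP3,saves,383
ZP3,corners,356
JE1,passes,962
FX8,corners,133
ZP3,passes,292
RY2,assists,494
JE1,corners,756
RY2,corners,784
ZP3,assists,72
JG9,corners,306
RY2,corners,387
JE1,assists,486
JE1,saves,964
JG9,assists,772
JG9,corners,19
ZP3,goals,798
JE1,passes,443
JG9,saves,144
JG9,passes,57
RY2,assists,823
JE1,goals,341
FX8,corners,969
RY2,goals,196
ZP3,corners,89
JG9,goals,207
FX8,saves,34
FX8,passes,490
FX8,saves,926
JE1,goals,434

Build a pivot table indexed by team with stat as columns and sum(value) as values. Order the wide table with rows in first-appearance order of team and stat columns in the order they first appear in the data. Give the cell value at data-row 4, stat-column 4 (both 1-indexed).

With rows in first-appearance order of team, row 4 is team=JE1. stat columns in first-appearance order: assists, passes, saves, goals, corners; column 4 is goals.
Long rows with team=JE1, stat=goals: 341 + 434 = 775.

775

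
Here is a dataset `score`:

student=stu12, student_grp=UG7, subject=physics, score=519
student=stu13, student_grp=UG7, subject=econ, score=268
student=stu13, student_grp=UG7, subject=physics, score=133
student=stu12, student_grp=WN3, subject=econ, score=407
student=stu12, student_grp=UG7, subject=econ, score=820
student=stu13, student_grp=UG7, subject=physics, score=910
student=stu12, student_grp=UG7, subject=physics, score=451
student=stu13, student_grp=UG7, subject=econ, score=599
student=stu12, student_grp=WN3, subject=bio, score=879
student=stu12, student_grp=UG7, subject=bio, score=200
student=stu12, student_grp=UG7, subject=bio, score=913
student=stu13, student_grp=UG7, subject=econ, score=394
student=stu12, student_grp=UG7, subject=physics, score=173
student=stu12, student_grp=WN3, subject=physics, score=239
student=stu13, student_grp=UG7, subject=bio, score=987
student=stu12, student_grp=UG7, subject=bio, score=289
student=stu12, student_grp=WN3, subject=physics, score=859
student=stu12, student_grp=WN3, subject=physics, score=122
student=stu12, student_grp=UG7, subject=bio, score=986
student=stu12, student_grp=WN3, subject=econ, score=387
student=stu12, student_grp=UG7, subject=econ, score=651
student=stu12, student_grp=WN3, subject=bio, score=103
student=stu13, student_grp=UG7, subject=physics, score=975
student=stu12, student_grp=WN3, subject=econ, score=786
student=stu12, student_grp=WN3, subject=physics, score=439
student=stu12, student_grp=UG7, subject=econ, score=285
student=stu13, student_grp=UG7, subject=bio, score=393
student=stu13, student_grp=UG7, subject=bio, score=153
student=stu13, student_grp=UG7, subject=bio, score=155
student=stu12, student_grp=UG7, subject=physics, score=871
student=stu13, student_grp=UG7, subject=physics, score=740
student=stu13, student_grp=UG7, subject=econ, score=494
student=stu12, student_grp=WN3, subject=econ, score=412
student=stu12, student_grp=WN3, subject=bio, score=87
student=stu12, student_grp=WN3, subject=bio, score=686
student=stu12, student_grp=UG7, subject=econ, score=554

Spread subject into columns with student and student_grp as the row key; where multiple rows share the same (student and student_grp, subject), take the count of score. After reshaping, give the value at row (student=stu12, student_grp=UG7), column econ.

Rows with student=stu12, student_grp=UG7 and subject=econ: score values are 820, 651, 285, 554.
4 rows match — count = 4.

4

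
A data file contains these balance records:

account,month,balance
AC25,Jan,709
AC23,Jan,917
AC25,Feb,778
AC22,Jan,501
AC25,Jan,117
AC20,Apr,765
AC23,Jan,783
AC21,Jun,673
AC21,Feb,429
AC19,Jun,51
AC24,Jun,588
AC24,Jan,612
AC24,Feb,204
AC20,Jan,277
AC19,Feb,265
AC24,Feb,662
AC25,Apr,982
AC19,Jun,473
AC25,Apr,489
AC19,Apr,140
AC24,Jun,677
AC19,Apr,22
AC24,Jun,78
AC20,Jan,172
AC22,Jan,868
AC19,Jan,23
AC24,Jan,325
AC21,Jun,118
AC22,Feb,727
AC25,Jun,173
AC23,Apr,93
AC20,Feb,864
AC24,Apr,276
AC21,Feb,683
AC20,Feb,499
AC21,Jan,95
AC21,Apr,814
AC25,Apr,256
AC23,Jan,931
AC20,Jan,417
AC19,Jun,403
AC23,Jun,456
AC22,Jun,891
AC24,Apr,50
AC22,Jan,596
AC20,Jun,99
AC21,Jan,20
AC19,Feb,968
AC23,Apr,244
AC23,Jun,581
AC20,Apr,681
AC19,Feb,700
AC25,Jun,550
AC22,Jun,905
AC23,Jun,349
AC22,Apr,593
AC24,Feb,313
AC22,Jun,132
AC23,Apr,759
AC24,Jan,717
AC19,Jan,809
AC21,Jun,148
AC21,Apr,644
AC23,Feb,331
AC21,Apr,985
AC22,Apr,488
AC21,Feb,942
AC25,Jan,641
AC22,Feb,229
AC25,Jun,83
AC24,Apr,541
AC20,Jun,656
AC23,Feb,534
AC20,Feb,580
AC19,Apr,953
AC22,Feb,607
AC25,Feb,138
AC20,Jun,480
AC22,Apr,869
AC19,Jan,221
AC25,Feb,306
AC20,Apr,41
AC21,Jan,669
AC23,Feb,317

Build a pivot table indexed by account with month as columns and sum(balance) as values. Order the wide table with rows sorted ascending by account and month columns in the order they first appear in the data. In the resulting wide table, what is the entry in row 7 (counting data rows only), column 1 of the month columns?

1467

With rows sorted ascending by account, row 7 is account=AC25. month columns in first-appearance order: Jan, Feb, Apr, Jun; column 1 is Jan.
Long rows with account=AC25, month=Jan: 709 + 117 + 641 = 1467.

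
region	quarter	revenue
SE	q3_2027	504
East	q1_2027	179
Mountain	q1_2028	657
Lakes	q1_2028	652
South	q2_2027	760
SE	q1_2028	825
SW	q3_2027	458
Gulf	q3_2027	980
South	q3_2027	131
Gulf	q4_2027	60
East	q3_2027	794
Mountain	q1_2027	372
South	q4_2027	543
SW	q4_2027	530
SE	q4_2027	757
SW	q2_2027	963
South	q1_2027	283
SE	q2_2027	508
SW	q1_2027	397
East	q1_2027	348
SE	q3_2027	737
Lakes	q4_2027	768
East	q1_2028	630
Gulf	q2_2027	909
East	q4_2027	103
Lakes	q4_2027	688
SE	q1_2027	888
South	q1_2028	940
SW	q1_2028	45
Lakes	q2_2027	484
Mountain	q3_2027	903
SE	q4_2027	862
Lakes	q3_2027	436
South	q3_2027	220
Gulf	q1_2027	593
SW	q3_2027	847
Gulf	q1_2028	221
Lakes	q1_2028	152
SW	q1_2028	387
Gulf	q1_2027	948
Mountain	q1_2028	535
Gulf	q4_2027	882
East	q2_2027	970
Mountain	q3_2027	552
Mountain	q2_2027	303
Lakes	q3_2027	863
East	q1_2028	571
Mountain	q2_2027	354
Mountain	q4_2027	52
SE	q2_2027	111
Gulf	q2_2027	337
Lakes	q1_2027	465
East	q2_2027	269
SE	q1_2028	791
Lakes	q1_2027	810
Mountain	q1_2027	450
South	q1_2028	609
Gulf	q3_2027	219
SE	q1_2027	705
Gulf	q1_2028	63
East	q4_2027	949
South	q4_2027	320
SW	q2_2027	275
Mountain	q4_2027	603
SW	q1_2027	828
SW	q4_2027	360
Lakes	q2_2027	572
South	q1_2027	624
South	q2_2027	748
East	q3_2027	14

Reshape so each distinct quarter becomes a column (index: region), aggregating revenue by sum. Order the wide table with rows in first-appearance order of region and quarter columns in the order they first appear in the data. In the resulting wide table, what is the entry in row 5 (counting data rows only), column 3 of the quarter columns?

With rows in first-appearance order of region, row 5 is region=South. quarter columns in first-appearance order: q3_2027, q1_2027, q1_2028, q2_2027, q4_2027; column 3 is q1_2028.
Long rows with region=South, quarter=q1_2028: 940 + 609 = 1549.

1549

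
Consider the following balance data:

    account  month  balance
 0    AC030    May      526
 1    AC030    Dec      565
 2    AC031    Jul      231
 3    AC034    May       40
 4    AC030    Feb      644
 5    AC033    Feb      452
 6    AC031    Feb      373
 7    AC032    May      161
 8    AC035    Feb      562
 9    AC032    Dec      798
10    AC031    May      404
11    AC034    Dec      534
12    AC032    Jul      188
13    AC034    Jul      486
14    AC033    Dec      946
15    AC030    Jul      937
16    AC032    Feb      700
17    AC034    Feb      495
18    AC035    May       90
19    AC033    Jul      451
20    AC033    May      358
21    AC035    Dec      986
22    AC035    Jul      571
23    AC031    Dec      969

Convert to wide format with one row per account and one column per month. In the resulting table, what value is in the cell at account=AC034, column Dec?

534

Wide layout: rows indexed by account, columns are the 4 distinct month values (May, Dec, Jul, Feb).
Cell (account=AC034, month=Dec) draws from the long row where account=AC034 and month=Dec, which has balance=534.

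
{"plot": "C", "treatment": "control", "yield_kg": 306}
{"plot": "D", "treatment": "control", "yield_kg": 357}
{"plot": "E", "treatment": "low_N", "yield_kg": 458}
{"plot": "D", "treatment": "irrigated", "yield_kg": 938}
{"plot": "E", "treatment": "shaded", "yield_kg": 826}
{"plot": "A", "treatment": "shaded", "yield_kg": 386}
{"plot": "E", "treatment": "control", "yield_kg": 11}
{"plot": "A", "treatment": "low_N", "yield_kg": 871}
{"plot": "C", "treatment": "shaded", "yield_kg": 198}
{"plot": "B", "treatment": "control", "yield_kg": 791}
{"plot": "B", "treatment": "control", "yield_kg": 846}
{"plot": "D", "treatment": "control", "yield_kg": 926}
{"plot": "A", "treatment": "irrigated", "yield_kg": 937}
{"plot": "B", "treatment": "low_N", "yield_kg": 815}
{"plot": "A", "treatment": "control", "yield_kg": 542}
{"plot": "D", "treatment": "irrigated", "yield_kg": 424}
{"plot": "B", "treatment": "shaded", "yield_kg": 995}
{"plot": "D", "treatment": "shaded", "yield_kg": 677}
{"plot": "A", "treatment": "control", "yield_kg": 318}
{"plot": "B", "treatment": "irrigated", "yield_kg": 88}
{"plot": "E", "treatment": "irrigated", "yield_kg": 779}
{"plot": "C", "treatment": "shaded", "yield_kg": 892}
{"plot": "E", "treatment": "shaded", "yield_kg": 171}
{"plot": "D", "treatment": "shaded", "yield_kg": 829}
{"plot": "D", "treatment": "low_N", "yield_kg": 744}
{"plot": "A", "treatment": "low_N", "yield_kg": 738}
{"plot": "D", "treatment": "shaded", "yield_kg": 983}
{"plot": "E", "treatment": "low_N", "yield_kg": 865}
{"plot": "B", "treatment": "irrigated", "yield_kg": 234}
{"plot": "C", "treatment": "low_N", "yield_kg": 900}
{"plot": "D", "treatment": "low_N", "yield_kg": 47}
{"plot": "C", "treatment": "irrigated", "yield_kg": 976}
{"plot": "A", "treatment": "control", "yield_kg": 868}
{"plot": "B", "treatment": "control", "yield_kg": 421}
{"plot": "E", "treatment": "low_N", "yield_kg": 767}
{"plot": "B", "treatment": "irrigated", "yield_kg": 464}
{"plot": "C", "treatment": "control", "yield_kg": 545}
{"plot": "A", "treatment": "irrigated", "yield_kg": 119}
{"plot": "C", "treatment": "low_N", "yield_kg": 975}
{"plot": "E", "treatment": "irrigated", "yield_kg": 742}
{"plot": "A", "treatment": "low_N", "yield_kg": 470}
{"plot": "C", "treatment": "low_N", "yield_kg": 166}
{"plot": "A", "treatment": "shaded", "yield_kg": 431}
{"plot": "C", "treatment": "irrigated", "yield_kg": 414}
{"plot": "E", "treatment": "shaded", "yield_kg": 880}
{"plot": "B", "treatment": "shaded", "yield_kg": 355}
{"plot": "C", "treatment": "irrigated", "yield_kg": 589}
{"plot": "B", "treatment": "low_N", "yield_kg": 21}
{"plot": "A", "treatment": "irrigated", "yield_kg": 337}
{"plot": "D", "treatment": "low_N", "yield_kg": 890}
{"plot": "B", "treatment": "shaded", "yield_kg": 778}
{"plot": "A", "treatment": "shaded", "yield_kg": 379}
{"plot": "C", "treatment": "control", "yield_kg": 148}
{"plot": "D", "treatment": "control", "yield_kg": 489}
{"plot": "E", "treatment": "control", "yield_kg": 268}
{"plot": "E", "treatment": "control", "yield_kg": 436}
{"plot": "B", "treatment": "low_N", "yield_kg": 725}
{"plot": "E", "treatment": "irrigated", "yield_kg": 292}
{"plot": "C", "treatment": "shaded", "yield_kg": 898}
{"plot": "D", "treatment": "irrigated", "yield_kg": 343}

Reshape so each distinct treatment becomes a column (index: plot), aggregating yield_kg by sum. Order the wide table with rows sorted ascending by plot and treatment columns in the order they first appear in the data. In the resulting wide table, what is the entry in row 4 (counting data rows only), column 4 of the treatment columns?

With rows sorted ascending by plot, row 4 is plot=D. treatment columns in first-appearance order: control, low_N, irrigated, shaded; column 4 is shaded.
Long rows with plot=D, treatment=shaded: 677 + 829 + 983 = 2489.

2489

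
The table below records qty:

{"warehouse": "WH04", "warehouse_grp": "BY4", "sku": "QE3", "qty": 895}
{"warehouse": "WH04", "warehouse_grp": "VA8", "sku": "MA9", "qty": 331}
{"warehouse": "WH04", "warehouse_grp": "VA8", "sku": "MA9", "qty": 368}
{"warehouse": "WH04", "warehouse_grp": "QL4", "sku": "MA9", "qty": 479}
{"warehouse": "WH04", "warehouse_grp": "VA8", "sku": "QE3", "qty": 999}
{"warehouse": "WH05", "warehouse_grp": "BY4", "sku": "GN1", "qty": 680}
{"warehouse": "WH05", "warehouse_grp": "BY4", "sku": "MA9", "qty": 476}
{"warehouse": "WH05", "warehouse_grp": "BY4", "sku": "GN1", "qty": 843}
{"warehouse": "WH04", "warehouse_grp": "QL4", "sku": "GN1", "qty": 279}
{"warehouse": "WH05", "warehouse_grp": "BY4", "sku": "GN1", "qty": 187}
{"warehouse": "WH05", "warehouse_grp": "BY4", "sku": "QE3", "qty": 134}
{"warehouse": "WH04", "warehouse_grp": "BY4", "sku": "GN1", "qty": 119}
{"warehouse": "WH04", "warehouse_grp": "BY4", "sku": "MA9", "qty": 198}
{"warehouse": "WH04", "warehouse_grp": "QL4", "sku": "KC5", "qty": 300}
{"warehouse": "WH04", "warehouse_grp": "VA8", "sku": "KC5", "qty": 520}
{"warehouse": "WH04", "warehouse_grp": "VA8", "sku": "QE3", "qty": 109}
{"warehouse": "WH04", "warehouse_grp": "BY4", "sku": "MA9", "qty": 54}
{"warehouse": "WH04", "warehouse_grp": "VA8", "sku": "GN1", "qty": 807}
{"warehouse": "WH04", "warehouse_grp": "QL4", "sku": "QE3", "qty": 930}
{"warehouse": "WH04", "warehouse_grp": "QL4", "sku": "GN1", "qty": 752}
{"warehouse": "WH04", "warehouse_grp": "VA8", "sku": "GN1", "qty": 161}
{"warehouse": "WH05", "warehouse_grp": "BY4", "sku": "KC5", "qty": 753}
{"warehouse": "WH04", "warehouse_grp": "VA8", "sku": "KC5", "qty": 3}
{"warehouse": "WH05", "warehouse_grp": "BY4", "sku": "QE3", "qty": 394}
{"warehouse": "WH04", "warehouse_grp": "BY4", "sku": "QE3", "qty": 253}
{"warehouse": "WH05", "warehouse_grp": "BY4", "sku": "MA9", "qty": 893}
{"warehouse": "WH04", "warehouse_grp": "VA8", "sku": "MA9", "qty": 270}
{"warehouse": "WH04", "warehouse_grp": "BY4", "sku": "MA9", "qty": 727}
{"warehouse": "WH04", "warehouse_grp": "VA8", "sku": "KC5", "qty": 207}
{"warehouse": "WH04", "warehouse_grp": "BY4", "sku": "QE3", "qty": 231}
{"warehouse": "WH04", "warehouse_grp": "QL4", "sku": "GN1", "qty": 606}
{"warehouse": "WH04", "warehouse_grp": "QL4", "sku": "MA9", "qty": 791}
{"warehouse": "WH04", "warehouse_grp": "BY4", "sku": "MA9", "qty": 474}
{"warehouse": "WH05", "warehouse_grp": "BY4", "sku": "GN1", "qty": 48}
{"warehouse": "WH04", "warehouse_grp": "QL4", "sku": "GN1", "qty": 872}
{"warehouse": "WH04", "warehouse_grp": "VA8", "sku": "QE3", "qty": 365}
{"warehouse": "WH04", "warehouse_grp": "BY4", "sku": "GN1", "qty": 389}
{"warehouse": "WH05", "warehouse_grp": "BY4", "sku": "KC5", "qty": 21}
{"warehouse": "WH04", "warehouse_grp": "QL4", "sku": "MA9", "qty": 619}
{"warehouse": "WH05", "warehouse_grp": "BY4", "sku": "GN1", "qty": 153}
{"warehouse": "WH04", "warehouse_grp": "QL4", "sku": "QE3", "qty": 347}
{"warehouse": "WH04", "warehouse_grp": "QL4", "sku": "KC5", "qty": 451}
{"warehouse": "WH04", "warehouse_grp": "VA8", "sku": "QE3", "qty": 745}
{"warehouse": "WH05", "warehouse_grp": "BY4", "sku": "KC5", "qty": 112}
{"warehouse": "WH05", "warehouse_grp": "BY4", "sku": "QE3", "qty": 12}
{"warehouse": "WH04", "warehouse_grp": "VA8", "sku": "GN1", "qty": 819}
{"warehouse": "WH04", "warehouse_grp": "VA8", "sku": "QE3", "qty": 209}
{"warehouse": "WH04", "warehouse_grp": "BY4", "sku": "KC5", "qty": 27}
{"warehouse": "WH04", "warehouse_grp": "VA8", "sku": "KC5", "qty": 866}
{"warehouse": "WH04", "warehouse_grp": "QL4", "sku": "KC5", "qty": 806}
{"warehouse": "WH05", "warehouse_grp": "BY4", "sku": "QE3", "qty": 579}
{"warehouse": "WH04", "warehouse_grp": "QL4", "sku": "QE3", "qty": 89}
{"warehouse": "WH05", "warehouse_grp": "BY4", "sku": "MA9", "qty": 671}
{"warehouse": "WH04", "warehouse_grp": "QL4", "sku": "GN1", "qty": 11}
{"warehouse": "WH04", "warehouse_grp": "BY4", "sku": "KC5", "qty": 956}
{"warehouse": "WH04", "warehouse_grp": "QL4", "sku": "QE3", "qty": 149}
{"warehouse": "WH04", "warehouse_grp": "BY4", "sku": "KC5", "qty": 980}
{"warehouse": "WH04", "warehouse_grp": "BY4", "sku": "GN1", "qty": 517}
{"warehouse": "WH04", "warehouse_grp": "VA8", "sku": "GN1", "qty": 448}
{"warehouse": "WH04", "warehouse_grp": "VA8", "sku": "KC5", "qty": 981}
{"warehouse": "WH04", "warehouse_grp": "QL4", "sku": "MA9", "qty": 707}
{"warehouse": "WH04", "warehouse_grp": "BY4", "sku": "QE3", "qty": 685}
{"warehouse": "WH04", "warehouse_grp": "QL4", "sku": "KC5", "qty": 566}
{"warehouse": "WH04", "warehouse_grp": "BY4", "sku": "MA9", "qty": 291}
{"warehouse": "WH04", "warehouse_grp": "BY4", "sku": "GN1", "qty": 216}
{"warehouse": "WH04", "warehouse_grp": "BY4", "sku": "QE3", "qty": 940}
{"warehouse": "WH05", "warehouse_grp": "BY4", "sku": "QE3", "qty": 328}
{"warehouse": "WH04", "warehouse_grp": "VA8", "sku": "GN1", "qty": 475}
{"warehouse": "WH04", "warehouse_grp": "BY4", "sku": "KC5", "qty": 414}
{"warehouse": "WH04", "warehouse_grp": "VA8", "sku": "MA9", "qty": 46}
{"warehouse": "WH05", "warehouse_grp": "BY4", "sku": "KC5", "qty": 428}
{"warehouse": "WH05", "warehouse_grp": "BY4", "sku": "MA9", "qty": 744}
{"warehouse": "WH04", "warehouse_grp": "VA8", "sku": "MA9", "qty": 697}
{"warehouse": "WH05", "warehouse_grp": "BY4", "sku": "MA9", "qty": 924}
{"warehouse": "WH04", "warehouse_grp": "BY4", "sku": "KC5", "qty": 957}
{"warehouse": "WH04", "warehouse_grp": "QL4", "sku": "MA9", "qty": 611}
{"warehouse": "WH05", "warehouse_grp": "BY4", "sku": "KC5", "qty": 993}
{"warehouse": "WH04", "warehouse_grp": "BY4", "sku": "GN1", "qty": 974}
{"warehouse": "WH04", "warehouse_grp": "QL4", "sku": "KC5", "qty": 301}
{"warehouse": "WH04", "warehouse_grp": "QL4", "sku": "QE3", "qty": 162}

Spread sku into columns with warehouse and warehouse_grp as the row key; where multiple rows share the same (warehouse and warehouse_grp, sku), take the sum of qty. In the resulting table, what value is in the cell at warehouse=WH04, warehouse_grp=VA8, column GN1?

2710

Rows with warehouse=WH04, warehouse_grp=VA8 and sku=GN1: qty values are 807, 161, 819, 448, 475.
807 + 161 + 819 + 448 + 475 = 2710.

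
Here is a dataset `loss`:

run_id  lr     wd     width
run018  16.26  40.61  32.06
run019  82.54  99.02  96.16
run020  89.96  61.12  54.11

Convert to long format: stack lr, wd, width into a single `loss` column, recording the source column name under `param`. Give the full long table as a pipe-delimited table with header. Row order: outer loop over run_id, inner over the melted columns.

Each (run_id, column) pair becomes one row: 3 × 3 = 9 rows.
For example, (run018, lr) → loss=16.26.

| run_id | param | loss |
| run018 | lr | 16.26 |
| run018 | wd | 40.61 |
| run018 | width | 32.06 |
| run019 | lr | 82.54 |
| run019 | wd | 99.02 |
| run019 | width | 96.16 |
| run020 | lr | 89.96 |
| run020 | wd | 61.12 |
| run020 | width | 54.11 |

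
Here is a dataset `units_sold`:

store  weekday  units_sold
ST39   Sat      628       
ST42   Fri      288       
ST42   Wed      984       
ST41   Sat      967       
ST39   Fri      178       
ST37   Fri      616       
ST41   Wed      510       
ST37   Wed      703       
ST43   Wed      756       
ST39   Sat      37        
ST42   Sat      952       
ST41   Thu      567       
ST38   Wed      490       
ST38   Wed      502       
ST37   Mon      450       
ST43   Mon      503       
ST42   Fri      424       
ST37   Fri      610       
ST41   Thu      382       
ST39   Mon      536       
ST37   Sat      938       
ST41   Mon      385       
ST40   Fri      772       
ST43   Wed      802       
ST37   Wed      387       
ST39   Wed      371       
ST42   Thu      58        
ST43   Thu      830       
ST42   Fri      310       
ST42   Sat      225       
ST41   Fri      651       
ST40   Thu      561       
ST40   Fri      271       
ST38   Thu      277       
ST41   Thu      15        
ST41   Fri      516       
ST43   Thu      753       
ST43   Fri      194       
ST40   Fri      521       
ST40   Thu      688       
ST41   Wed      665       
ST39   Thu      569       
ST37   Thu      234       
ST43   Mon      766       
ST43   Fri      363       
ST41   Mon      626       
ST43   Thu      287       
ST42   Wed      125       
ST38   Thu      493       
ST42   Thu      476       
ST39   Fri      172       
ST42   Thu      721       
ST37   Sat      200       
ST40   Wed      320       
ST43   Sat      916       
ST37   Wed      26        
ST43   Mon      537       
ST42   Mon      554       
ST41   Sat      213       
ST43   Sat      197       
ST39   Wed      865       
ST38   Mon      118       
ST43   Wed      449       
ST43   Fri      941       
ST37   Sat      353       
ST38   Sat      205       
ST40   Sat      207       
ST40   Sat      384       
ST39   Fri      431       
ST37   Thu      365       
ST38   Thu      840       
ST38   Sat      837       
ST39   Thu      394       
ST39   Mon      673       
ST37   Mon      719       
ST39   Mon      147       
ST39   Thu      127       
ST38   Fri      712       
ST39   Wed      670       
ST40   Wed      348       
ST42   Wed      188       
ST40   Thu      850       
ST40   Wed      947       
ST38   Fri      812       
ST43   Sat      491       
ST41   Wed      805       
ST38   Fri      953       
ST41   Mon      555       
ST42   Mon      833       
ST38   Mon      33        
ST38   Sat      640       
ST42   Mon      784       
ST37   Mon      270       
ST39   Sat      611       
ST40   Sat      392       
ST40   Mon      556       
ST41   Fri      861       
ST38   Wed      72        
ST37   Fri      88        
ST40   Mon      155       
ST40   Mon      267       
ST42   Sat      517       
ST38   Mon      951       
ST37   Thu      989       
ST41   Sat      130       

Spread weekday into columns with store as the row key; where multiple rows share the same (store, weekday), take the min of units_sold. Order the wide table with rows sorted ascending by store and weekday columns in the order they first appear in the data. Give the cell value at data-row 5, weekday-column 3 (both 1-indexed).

With rows sorted ascending by store, row 5 is store=ST41. weekday columns in first-appearance order: Sat, Fri, Wed, Thu, Mon; column 3 is Wed.
Long rows with store=ST41, weekday=Wed: min(510, 665, 805) = 510.

510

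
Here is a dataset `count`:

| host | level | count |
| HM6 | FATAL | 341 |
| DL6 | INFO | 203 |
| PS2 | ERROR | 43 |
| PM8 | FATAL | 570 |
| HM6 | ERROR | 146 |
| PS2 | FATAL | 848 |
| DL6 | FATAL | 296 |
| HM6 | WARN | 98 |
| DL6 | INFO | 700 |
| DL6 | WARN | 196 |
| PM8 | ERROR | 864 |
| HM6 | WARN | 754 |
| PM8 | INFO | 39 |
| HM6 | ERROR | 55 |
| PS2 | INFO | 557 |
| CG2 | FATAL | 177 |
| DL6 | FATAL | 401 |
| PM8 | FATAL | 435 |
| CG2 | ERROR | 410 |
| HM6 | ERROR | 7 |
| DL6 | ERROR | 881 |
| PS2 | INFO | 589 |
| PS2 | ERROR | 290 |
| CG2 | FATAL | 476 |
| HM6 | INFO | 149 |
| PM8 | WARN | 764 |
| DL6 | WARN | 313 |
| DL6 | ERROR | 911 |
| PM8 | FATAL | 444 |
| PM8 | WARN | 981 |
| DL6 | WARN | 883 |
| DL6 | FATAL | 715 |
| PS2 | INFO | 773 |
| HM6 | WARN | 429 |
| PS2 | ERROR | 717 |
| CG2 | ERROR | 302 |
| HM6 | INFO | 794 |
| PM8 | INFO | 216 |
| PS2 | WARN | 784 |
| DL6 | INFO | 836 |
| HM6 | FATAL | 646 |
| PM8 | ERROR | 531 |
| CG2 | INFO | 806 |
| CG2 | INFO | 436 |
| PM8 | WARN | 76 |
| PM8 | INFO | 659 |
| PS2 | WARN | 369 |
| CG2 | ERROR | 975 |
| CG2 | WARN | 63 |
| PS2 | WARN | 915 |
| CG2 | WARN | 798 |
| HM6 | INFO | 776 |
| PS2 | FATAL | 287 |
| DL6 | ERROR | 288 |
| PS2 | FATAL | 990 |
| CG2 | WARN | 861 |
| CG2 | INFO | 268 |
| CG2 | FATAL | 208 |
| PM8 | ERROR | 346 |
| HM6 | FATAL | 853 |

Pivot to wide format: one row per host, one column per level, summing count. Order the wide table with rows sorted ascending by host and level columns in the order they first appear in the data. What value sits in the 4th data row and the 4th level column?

With rows sorted ascending by host, row 4 is host=PM8. level columns in first-appearance order: FATAL, INFO, ERROR, WARN; column 4 is WARN.
Long rows with host=PM8, level=WARN: 764 + 981 + 76 = 1821.

1821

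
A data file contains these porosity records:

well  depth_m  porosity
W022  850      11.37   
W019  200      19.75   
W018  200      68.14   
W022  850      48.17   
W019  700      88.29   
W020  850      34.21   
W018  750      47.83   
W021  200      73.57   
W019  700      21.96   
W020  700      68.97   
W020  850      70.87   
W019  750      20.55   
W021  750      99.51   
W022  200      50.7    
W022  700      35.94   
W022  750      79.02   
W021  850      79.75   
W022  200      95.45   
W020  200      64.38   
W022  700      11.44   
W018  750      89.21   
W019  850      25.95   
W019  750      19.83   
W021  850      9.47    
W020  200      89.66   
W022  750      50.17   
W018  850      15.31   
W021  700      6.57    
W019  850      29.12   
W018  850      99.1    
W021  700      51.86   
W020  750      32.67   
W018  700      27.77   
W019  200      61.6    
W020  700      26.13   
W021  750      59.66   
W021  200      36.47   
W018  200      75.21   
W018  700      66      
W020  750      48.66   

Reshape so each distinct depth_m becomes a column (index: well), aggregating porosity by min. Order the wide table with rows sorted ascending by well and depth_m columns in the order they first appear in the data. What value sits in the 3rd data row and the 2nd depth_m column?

With rows sorted ascending by well, row 3 is well=W020. depth_m columns in first-appearance order: 850, 200, 700, 750; column 2 is 200.
Long rows with well=W020, depth_m=200: min(64.38, 89.66) = 64.38.

64.38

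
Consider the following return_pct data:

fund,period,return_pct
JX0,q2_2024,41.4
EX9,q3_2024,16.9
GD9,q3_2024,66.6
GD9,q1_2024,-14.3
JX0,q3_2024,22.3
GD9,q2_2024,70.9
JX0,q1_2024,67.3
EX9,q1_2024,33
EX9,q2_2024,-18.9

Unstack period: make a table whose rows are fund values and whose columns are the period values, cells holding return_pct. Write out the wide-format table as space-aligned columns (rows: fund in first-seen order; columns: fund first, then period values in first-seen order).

fund  q2_2024  q3_2024  q1_2024
JX0   41.4     22.3     67.3   
EX9   -18.9    16.9     33     
GD9   70.9     66.6     -14.3  

Columns: fund plus the 3 distinct period values (q2_2024, q3_2024, q1_2024).
For example, row JX0 column q2_2024 takes return_pct=41.4 from the long row (JX0, q2_2024).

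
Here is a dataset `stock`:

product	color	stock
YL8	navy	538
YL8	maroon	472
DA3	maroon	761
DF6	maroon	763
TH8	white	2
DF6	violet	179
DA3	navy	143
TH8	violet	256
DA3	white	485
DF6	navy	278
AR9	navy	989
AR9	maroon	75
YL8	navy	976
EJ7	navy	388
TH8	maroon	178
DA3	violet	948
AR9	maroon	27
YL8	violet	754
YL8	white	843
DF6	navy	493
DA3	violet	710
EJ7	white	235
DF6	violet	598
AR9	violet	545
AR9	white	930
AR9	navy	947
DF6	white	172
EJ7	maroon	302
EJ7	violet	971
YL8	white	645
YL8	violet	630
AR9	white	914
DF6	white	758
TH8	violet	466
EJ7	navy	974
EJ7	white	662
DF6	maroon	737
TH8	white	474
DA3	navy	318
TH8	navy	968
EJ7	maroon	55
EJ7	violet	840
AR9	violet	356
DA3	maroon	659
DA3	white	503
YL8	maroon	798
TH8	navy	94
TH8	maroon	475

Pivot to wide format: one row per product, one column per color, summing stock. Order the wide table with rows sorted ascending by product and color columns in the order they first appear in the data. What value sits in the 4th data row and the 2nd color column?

With rows sorted ascending by product, row 4 is product=EJ7. color columns in first-appearance order: navy, maroon, white, violet; column 2 is maroon.
Long rows with product=EJ7, color=maroon: 302 + 55 = 357.

357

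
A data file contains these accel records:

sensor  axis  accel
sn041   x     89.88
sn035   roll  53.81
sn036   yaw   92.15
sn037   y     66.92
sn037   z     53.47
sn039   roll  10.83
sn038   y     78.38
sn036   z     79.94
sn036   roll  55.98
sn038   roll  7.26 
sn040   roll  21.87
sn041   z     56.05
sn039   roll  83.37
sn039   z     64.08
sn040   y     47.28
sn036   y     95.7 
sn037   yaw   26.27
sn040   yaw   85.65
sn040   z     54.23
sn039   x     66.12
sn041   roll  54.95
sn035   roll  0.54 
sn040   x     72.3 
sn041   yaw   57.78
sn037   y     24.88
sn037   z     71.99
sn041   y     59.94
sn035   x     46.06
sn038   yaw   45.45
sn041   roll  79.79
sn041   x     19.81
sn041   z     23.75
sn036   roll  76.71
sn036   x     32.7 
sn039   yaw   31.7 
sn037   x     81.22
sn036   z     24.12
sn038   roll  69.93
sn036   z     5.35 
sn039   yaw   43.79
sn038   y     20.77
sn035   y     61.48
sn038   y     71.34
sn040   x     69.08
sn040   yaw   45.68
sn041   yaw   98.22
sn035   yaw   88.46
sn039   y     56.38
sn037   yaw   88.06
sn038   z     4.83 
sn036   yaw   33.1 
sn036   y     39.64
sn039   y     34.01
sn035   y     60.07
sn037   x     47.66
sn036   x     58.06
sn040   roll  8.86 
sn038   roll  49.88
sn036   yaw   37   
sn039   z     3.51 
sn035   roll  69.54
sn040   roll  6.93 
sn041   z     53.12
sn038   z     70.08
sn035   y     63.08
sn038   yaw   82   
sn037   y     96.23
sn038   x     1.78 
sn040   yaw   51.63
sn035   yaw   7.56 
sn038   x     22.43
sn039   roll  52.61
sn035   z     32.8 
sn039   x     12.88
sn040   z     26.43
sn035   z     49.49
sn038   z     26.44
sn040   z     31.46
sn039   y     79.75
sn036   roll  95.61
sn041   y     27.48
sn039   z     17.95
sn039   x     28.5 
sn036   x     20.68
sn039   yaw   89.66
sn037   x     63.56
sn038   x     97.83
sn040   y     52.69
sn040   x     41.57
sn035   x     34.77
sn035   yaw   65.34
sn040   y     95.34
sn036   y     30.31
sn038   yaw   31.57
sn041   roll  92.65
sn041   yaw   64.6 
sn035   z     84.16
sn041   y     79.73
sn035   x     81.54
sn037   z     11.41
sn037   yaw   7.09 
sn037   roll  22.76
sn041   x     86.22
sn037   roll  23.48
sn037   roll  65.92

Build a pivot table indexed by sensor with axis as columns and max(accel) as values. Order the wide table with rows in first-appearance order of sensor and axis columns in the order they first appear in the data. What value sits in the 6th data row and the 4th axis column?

With rows in first-appearance order of sensor, row 6 is sensor=sn038. axis columns in first-appearance order: x, roll, yaw, y, z; column 4 is y.
Long rows with sensor=sn038, axis=y: max(78.38, 20.77, 71.34) = 78.38.

78.38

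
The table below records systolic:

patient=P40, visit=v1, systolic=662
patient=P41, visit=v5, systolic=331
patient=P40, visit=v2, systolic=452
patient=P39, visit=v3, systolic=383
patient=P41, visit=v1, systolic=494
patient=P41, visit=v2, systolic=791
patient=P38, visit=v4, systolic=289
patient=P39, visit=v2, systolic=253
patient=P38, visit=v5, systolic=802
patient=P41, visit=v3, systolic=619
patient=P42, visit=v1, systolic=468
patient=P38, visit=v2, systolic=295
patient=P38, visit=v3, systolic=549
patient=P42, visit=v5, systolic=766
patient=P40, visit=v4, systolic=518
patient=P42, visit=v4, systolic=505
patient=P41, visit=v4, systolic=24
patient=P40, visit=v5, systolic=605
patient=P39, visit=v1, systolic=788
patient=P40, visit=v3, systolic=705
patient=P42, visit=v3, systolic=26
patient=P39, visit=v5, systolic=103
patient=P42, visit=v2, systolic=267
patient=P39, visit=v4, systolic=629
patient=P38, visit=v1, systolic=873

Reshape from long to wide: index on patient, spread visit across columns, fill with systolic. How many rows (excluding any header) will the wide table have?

5 distinct patient values → 5 rows.

5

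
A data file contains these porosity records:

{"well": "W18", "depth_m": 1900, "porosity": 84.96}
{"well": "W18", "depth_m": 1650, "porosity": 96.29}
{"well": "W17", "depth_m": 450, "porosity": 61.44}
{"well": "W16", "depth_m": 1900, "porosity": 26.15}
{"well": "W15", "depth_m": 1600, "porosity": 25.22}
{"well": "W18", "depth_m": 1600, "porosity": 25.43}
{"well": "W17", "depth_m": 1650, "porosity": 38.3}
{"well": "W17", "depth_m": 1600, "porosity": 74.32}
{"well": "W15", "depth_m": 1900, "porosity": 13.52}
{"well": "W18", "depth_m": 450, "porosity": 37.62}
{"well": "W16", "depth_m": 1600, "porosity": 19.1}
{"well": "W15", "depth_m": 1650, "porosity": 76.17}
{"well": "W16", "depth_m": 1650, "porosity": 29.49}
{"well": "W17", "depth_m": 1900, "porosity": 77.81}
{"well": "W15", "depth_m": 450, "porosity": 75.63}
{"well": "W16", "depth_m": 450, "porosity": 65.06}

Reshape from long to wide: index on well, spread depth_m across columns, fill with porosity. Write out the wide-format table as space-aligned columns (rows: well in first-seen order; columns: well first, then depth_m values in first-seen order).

Columns: well plus the 4 distinct depth_m values (1900, 1650, 450, 1600).
For example, row W18 column 1900 takes porosity=84.96 from the long row (W18, 1900).

well  1900   1650   450    1600 
W18   84.96  96.29  37.62  25.43
W17   77.81  38.3   61.44  74.32
W16   26.15  29.49  65.06  19.1 
W15   13.52  76.17  75.63  25.22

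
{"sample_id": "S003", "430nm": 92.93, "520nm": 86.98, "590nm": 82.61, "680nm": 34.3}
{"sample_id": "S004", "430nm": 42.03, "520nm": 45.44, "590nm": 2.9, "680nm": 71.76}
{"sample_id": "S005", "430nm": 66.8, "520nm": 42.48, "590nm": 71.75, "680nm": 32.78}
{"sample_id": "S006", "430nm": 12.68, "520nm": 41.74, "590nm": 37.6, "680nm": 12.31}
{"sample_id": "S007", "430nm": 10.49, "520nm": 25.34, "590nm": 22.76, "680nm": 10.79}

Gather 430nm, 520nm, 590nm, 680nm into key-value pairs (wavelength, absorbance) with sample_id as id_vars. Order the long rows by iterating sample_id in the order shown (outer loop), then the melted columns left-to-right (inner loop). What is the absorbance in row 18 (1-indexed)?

25.34

20 rows total (5 × 4). Row 18: index ⌊(18-1)/4⌋ = 4 into sample_id → S007; (18-1) mod 4 = 1 into the melted columns → 520nm.
So row 18 is (S007, 520nm, 25.34); absorbance = 25.34.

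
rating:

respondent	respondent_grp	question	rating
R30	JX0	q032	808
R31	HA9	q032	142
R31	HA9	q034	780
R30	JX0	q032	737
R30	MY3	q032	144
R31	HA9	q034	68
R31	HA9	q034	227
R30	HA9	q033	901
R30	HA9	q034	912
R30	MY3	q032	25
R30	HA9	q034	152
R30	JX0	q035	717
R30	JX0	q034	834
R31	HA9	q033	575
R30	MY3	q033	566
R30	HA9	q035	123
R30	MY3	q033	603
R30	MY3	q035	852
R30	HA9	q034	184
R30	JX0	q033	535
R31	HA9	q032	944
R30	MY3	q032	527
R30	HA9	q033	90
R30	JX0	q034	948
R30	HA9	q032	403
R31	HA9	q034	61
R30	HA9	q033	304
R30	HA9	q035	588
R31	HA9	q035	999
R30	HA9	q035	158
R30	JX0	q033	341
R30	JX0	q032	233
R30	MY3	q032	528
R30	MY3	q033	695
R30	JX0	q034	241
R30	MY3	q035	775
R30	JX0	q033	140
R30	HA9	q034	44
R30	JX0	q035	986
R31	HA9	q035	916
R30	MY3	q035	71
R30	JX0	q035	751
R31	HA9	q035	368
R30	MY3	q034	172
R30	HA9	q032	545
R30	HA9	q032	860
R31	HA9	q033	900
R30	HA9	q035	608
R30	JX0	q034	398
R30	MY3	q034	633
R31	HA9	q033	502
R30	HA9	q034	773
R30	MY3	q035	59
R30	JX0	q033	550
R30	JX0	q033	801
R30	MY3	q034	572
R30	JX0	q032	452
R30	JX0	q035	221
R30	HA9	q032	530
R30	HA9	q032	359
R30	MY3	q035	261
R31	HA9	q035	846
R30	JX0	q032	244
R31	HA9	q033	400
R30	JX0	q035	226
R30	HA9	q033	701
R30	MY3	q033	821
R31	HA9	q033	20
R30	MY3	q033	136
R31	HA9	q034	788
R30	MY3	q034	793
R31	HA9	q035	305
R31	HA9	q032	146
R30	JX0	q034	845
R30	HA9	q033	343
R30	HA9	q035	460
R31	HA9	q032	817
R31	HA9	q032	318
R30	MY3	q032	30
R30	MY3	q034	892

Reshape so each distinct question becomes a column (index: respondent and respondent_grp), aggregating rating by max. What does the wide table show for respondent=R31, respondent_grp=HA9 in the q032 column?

944

Rows with respondent=R31, respondent_grp=HA9 and question=q032: rating values are 142, 944, 146, 817, 318.
max(142, 944, 146, 817, 318) = 944.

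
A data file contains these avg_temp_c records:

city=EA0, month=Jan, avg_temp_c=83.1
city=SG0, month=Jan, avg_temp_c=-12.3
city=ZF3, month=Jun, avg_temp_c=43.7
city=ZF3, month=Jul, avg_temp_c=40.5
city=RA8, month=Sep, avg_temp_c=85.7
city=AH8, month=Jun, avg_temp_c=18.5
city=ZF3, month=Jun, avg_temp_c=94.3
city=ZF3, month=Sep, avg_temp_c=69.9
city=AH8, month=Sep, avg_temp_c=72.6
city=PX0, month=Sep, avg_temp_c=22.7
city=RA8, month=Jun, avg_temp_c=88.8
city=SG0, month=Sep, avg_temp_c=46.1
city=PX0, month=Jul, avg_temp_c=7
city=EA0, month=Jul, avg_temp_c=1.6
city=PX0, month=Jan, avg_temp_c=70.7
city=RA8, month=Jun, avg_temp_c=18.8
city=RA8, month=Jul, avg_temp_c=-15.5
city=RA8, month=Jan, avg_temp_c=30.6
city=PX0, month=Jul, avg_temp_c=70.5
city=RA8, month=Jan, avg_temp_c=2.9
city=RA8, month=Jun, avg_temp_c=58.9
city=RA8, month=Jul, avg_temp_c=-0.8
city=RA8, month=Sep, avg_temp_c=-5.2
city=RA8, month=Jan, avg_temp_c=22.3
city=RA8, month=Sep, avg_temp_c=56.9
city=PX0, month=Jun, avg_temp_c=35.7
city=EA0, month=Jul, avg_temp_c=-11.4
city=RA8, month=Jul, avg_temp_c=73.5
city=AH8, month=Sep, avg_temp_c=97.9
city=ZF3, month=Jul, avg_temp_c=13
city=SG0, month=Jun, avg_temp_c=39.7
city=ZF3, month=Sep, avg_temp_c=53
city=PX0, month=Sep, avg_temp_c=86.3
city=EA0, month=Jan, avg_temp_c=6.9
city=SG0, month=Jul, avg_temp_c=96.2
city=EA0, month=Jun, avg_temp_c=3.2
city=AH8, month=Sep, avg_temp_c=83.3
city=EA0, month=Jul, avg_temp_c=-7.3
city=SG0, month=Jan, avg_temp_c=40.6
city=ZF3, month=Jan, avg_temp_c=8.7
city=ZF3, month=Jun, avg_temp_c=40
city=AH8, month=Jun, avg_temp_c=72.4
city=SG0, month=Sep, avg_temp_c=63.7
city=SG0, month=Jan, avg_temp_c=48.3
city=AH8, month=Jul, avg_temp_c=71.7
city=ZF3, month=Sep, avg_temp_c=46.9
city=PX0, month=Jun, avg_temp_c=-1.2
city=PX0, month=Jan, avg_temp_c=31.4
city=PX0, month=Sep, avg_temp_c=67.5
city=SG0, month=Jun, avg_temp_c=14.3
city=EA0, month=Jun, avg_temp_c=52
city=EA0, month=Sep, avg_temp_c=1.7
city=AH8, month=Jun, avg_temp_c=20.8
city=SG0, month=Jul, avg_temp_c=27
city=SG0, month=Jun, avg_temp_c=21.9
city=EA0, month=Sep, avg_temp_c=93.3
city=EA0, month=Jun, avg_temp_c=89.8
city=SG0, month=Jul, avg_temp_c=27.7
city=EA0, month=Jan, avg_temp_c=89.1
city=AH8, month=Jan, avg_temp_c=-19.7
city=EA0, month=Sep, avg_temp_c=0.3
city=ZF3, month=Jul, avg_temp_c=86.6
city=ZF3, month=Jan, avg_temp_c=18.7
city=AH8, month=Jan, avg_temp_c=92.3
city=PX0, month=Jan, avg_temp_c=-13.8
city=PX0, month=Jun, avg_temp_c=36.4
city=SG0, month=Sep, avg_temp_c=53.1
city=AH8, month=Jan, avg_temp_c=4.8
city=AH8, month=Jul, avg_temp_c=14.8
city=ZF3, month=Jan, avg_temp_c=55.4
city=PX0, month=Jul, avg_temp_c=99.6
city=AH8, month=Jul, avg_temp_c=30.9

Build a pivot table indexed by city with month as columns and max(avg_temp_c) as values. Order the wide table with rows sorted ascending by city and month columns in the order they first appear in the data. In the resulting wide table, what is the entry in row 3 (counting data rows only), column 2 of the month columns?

36.4

With rows sorted ascending by city, row 3 is city=PX0. month columns in first-appearance order: Jan, Jun, Jul, Sep; column 2 is Jun.
Long rows with city=PX0, month=Jun: max(35.7, -1.2, 36.4) = 36.4.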